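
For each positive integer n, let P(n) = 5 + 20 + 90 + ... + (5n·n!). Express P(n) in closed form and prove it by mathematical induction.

P(n) = (5n + 5)n! - 5

We claim P(n) = (5n + 5)n! - 5 for all n ≥ 1.
Base step (n = 1): P(1) = 5, and the closed form gives 5. They agree.
Suppose the result is true for n = k, so P(k) = (5k + 5)k! - 5.
Then P(k+1) = P(k) + (5(k + 1)(k + 1)!) = ((5k + 5)k! - 5) + (5(k + 1)(k + 1)!).
Simplifying, P(k+1) = (5(k+1) + 5)(k+1)! - 5,
which is the closed form with n = k+1.
This completes the induction.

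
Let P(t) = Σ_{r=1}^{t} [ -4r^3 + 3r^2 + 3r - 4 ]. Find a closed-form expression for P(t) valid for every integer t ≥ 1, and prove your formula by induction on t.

P(t) = -t(t^3 + t^2 - 2t + 2)

We claim P(t) = -t(t^3 + t^2 - 2t + 2) for all t ≥ 1.
Base case (t = 1): P(1) = -2, and the closed form gives -2. They agree.
Inductive step: suppose the statement holds for some r ≥ 1, so P(r) = r(-r^3 - r^2 + 2r - 2).
Then P(r+1) = P(r) + (-4r^3 - 9r^2 - 3r - 2) = (r(-r^3 - r^2 + 2r - 2)) + (-4r^3 - 9r^2 - 3r - 2).
Simplifying, P(r+1) = -(r + 1)(r^3 + 4r^2 + 3r + 2) = -(r+1)((r+1)^3 + (r+1)^2 - 2(r+1) + 2),
which is the closed form with t = r+1.
By induction, the statement is established for all t ≥ 1.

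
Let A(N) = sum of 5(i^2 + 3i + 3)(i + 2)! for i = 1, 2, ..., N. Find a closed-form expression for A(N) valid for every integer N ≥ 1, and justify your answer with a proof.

A(N) = (5N + 5)(N + 3)! - 30

We claim A(N) = (5N + 5)(N + 3)! - 30 for all N ≥ 1.
When N = 1: A(1) = 210, and the closed form gives 210. They agree.
Inductive step: suppose the statement holds for some i ≥ 1, so A(i) = (5i + 5)(i + 3)! - 30.
Then A(i+1) = A(i) + (5(i^2 + 5i + 7)(i + 3)!) = ((5i + 5)(i + 3)! - 30) + (5(i^2 + 5i + 7)(i + 3)!).
Simplifying, A(i+1) = (5(i+1) + 5)((i+1) + 3)! - 30,
which is the closed form with N = i+1.
This completes the induction.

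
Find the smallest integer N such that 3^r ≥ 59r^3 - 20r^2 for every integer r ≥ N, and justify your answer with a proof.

N = 10

At r = 9: 19683 < 41391, so the inequality fails and N ≥ 10. We prove 3^r ≥ 59r^3 - 20r^2 for all r ≥ 10.
Base step (r = 10): 3^r = 59049 and 59r^3 - 20r^2 = 57000, so 59049 ≥ 57000.
Inductive step: suppose the statement holds for some p ≥ 10, so 3^p ≥ 59p^3 - 20p^2.
Then 3^(p + 1) = 3·(3^p) ≥ 3·(59p^3 - 20p^2).
Also, for p ≥ 10 we have 3·(59p^3 - 20p^2) ≥ 59(p+1)^3 - 20(p+1)^2, since 3·(59p^3 - 20p^2) − (59(p+1)^3 - 20(p+1)^2) = 118p^3 - 217p^2 - 137p - 39, which is nonnegative for all p ≥ 10.
Combining, 3^(p + 1) ≥ 59(p+1)^3 - 20(p+1)^2.
By induction, the statement is established for all r ≥ 10.
Hence the smallest such N is 10.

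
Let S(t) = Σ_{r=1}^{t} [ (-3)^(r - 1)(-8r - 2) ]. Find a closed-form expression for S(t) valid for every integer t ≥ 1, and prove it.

S(t) = (-3)^t(2t + 1) - 1

We claim S(t) = (-3)^t(2t + 1) - 1 for all t ≥ 1.
When t = 1: S(1) = -10, and the closed form gives -10. They agree.
Suppose the result is true for t = r, so S(r) = (-3)^r(2r + 1) - 1.
Then S(r+1) = S(r) + ((-3)^r(-8r - 10)) = ((-3)^r(2r + 1) - 1) + ((-3)^r(-8r - 10)).
Simplifying, S(r+1) = -6(-3)^r·r - 9(-3)^r - 1 = (-3)^(r+1)(2(r+1) + 1) - 1,
which is the closed form with t = r+1.
By the principle of mathematical induction, the result holds for all t ≥ 1.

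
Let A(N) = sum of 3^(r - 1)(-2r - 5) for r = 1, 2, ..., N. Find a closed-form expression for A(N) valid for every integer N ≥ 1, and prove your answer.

A(N) = -3^N(N + 2) + 2

We claim A(N) = -3^N(N + 2) + 2 for all N ≥ 1.
For the base case N = 1: A(1) = -7, and the closed form gives -7. They agree.
For the inductive step, assume it holds for an arbitrary r ≥ 1, so A(r) = -3^r(r + 2) + 2.
Then A(r+1) = A(r) + (3^r(-2r - 7)) = (-3^r(r + 2) + 2) + (3^r(-2r - 7)).
Simplifying, A(r+1) = -3^(r + 1)r - 3^(r + 2) + 2 = -3^(r+1)((r+1) + 2) + 2,
which is the closed form with N = r+1.
By the principle of mathematical induction, the result holds for all N ≥ 1.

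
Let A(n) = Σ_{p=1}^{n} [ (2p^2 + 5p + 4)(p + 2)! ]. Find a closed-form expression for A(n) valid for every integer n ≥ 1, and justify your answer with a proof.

We claim A(n) = (2n + 1)(n + 3)! - 6 for all n ≥ 1.
When n = 1: A(1) = 66, and the closed form gives 66. They agree.
For the inductive step, assume it holds for an arbitrary p ≥ 1, so A(p) = (2p + 1)(p + 3)! - 6.
Then A(p+1) = A(p) + ((2p^2 + 9p + 11)(p + 3)!) = ((2p + 1)(p + 3)! - 6) + ((2p^2 + 9p + 11)(p + 3)!).
Simplifying, A(p+1) = (2(p+1) + 1)((p+1) + 3)! - 6,
which is the closed form with n = p+1.
Hence, by induction on n, the claim holds for every n ≥ 1.

A(n) = (2n + 1)(n + 3)! - 6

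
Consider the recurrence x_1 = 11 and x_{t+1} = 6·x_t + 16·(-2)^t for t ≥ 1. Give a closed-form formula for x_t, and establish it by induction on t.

Computing the first terms: x_1 = 11, x_2 = 34, x_3 = 268. This suggests x_t = (-2)^(t + 1) + 7·6^(t - 1).
Base case (t = 1): the formula gives 11 = 11 = x_1.
Inductive step: suppose the statement holds for some r ≥ 1, so x_r = (-2)^(r + 1) + 7·6^(r - 1).
Then x_{r+1} = 6·x_r + 16·(-2)^r = 6·((-2)^(r + 1) + 7·6^(r - 1)) + 16·(-2)^r = (-2)^(r + 2) + 7·6^r = (-2)^((r+1) + 1) + 7·6^((r+1) - 1),
which is the claimed formula at t = r+1.
Hence, by induction on t, the claim holds for every t ≥ 1.

x_t = (-2)^(t + 1) + 7·6^(t - 1)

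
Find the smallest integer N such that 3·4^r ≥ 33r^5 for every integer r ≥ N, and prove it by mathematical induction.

At r = 10: 3145728 < 3300000, so the inequality fails and N ≥ 11. We prove 3·4^r ≥ 33r^5 for all r ≥ 11.
Base step (r = 11): 3·4^r = 12582912 and 33r^5 = 5314683, so 12582912 ≥ 5314683.
For the inductive step, assume it holds for an arbitrary p ≥ 11, so 3·4^p ≥ 33p^5.
Then 3·4^(p + 1) = 4·(3·4^p) ≥ 4·(33p^5).
Also, for p ≥ 11 we have 4·(33p^5) ≥ 33(p+1)^5, since 4 ≥ (1 + 1/p)^5 for all p ≥ 11.
Combining, 3·4^(p + 1) ≥ 33(p+1)^5.
This completes the induction.
Hence the smallest such N is 11.

N = 11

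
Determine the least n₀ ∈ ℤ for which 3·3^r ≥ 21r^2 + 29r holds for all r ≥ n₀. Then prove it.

n₀ = 5

At r = 4: 243 < 452, so the inequality fails and n₀ ≥ 5. We prove 3·3^r ≥ 21r^2 + 29r for all r ≥ 5.
When r = 5: 3·3^r = 729 and 21r^2 + 29r = 670, so 729 ≥ 670.
For the inductive step, assume it holds for an arbitrary m ≥ 5, so 3·3^m ≥ 21m^2 + 29m.
Then 3·3^(m + 1) = 3·(3·3^m) ≥ 3·(21m^2 + 29m).
Also, for m ≥ 5 we have 3·(21m^2 + 29m) ≥ 21(m+1)^2 + 29(m+1), since 3·(21m^2 + 29m) − (21(m+1)^2 + 29(m+1)) = 42m^2 + 16m - 50, which is nonnegative for all m ≥ 5.
Combining, 3·3^(m + 1) ≥ 21(m+1)^2 + 29(m+1).
By induction, the statement is established for all r ≥ 5.
Hence the smallest such n₀ is 5.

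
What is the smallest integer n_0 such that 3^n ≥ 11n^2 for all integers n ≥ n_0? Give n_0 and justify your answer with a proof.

n_0 = 6

At n = 5: 243 < 275, so the inequality fails and n_0 ≥ 6. We prove 3^n ≥ 11n^2 for all n ≥ 6.
When n = 6: 3^n = 729 and 11n^2 = 396, so 729 ≥ 396.
Inductive step: assume the claim holds for n = r, so 3^r ≥ 11r^2.
Then 3^(r + 1) = 3·(3^r) ≥ 3·(11r^2).
Also, for r ≥ 6 we have 3·(11r^2) ≥ 11(r+1)^2, since 3 ≥ (1 + 1/r)^2 for all r ≥ 6.
Combining, 3^(r + 1) ≥ 11(r+1)^2.
By the principle of mathematical induction, the result holds for all n ≥ 6.
Hence the smallest such n_0 is 6.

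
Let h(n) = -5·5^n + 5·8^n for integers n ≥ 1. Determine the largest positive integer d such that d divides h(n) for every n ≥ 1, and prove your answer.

d = 15

Computing the first values: h(1) = 15 and h(2) = 195; gcd(15, 195) = 15, so d ≤ 15.
We prove 15 | -5·5^n + 5·8^n for all n ≥ 1 by induction on n.
Base case (n = 1): h(1) = 15 = 15·(1), so 15 | h(1).
Inductive step: assume the claim holds for n = j, i.e. 15 | h(j). Then
h(j+1) − 8·h(j) = (-5·5^(j+1) + 5·8^(j+1)) − 8·(-5·5^j + 5·8^j) = (-5)·5^j·(5 − 8) = (15)·5^j. Since 15 | h(j) by the inductive hypothesis, 15 | 8·h(j); and 15 | 15 since 15 = 15·1. Therefore 15 | h(j+1).
This completes the induction.
Therefore the largest such d is 15.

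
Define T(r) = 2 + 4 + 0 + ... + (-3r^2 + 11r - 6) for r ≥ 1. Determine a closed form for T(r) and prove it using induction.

We claim T(r) = -r(r^2 - 4r + 1) for all r ≥ 1.
Base step (r = 1): T(1) = 2, and the closed form gives 2. They agree.
Inductive step: assume the claim holds for r = i, so T(i) = i(-i^2 + 4i - 1).
Then T(i+1) = T(i) + (-3i^2 + 5i + 2) = (i(-i^2 + 4i - 1)) + (-3i^2 + 5i + 2).
Simplifying, T(i+1) = -(i + 1)(i^2 - 2i - 2) = -(i+1)((i+1)^2 - 4(i+1) + 1),
which is the closed form with r = i+1.
By induction, the statement is established for all r ≥ 1.

T(r) = -r(r^2 - 4r + 1)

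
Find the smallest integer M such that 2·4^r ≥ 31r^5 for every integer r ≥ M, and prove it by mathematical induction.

M = 11

At r = 10: 2097152 < 3100000, so the inequality fails and M ≥ 11. We prove 2·4^r ≥ 31r^5 for all r ≥ 11.
For the base case r = 11: 2·4^r = 8388608 and 31r^5 = 4992581, so 8388608 ≥ 4992581.
Suppose the result is true for r = p, so 2·4^p ≥ 31p^5.
Then 2·4^(p + 1) = 4·(2·4^p) ≥ 4·(31p^5).
Also, for p ≥ 11 we have 4·(31p^5) ≥ 31(p+1)^5, since 4 ≥ (1 + 1/p)^5 for all p ≥ 11.
Combining, 2·4^(p + 1) ≥ 31(p+1)^5.
This completes the induction.
Hence the smallest such M is 11.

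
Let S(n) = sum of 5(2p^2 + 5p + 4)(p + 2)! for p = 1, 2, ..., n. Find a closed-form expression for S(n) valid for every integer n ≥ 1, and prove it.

We claim S(n) = (10n + 5)(n + 3)! - 30 for all n ≥ 1.
Base case (n = 1): S(1) = 330, and the closed form gives 330. They agree.
Suppose the result is true for n = p, so S(p) = (10p + 5)(p + 3)! - 30.
Then S(p+1) = S(p) + (5(2p^2 + 9p + 11)(p + 3)!) = ((10p + 5)(p + 3)! - 30) + (5(2p^2 + 9p + 11)(p + 3)!).
Simplifying, S(p+1) = (10(p+1) + 5)((p+1) + 3)! - 30,
which is the closed form with n = p+1.
By the principle of mathematical induction, the result holds for all n ≥ 1.

S(n) = (10n + 5)(n + 3)! - 30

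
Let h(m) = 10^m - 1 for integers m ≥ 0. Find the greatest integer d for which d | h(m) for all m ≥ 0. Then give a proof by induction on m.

d = 9

Computing the first values: h(0) = 0 and h(1) = 9; gcd(0, 9) = 9, so d ≤ 9.
We prove 9 | 10^m - 1 for all m ≥ 0 by induction on m.
Base case (m = 0): h(0) = 0 = 9·(0), so 9 | h(0).
Suppose the result is true for m = j, i.e. 9 | h(j). Then
h(j+1) = 10^(j+1) - 1 = 10·(10^j - 1) + 9 = 10·h(j) + 9. The first term is divisible by 9 by the inductive hypothesis, and 9 is divisible by 9. Hence 9 | h(j+1).
By induction, the statement is established for all m ≥ 0.
Therefore the largest such d is 9.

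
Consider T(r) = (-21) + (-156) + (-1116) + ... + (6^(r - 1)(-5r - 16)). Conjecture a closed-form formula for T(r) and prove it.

We claim T(r) = -6^r(r + 3) + 3 for all r ≥ 1.
When r = 1: T(1) = -21, and the closed form gives -21. They agree.
Inductive step: suppose the statement holds for some k ≥ 1, so T(k) = -6^k(k + 3) + 3.
Then T(k+1) = T(k) + (6^k(-5k - 21)) = (-6^k(k + 3) + 3) + (6^k(-5k - 21)).
Simplifying, T(k+1) = -6·6^k·k - 24·6^k + 3 = -6^(k+1)((k+1) + 3) + 3,
which is the closed form with r = k+1.
By the principle of mathematical induction, the result holds for all r ≥ 1.

T(r) = -6^r(r + 3) + 3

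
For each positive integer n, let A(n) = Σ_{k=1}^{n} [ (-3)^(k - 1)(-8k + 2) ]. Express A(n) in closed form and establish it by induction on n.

A(n) = 2(-3)^n·n

We claim A(n) = 2(-3)^n·n for all n ≥ 1.
When n = 1: A(1) = -6, and the closed form gives -6. They agree.
Inductive step: assume the claim holds for n = k, so A(k) = 2(-3)^k·k.
Then A(k+1) = A(k) + ((-3)^k(-8k - 6)) = (2(-3)^k·k) + ((-3)^k(-8k - 6)).
Simplifying, A(k+1) = (-3)^(k + 1)(2k + 2) = 2(-3)^(k+1)·(k+1),
which is the closed form with n = k+1.
Hence, by induction on n, the claim holds for every n ≥ 1.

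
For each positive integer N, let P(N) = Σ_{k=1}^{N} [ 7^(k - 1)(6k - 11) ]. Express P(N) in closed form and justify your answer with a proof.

We claim P(N) = 7^N(N - 2) + 2 for all N ≥ 1.
For the base case N = 1: P(1) = -5, and the closed form gives -5. They agree.
Inductive step: suppose the statement holds for some k ≥ 1, so P(k) = 7^k(k - 2) + 2.
Then P(k+1) = P(k) + (7^k(6k - 5)) = (7^k(k - 2) + 2) + (7^k(6k - 5)).
Simplifying, P(k+1) = 7^(k + 1)k - 7^(k + 1) + 2 = 7^(k+1)((k+1) - 2) + 2,
which is the closed form with N = k+1.
Hence, by induction on N, the claim holds for every N ≥ 1.

P(N) = 7^N(N - 2) + 2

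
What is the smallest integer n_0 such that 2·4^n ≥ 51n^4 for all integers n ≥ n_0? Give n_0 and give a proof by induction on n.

n_0 = 9

At n = 8: 131072 < 208896, so the inequality fails and n_0 ≥ 9. We prove 2·4^n ≥ 51n^4 for all n ≥ 9.
Base step (n = 9): 2·4^n = 524288 and 51n^4 = 334611, so 524288 ≥ 334611.
Suppose the result is true for n = p, so 2·4^p ≥ 51p^4.
Then 2·4^(p + 1) = 4·(2·4^p) ≥ 4·(51p^4).
Also, for p ≥ 9 we have 4·(51p^4) ≥ 51(p+1)^4, since 4 ≥ (1 + 1/p)^4 for all p ≥ 9.
Combining, 2·4^(p + 1) ≥ 51(p+1)^4.
By the principle of mathematical induction, the result holds for all n ≥ 9.
Hence the smallest such n_0 is 9.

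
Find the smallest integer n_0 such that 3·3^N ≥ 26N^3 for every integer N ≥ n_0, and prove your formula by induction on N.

n_0 = 8

At N = 7: 6561 < 8918, so the inequality fails and n_0 ≥ 8. We prove 3·3^N ≥ 26N^3 for all N ≥ 8.
Base case (N = 8): 3·3^N = 19683 and 26N^3 = 13312, so 19683 ≥ 13312.
For the inductive step, assume it holds for an arbitrary k ≥ 8, so 3·3^k ≥ 26k^3.
Then 3·3^(k + 1) = 3·(3·3^k) ≥ 3·(26k^3).
Also, for k ≥ 8 we have 3·(26k^3) ≥ 26(k+1)^3, since 3 ≥ (1 + 1/k)^3 for all k ≥ 8.
Combining, 3·3^(k + 1) ≥ 26(k+1)^3.
By induction, the statement is established for all N ≥ 8.
Hence the smallest such n_0 is 8.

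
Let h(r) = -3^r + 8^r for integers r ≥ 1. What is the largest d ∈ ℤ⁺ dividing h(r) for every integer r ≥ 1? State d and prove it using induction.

Computing the first values: h(1) = 5 and h(2) = 55; gcd(5, 55) = 5, so d ≤ 5.
We prove 5 | -3^r + 8^r for all r ≥ 1 by induction on r.
Base step (r = 1): h(1) = 5 = 5·(1), so 5 | h(1).
For the inductive step, assume it holds for an arbitrary m ≥ 1, i.e. 5 | h(m). Then
8^{m+1} − 3^{m+1} = 8·8^m − 3·3^m = 8·(8^m − 3^m) + (5)·3^m. The first term is divisible by 5 by the inductive hypothesis, and the second term (5)·3^m is divisible by 5 since 5 | 5. Hence 5 | h(m+1).
By induction, the statement is established for all r ≥ 1.
Therefore the largest such d is 5.

d = 5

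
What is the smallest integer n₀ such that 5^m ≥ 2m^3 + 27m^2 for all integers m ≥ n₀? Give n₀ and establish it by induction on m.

n₀ = 4

At m = 3: 125 < 297, so the inequality fails and n₀ ≥ 4. We prove 5^m ≥ 2m^3 + 27m^2 for all m ≥ 4.
Base step (m = 4): 5^m = 625 and 2m^3 + 27m^2 = 560, so 625 ≥ 560.
Inductive step: assume the claim holds for m = i, so 5^i ≥ 2i^3 + 27i^2.
Then 5^(i + 1) = 5·(5^i) ≥ 5·(2i^3 + 27i^2).
Also, for i ≥ 4 we have 5·(2i^3 + 27i^2) ≥ 2(i+1)^3 + 27(i+1)^2, since 5·(2i^3 + 27i^2) − (2(i+1)^3 + 27(i+1)^2) = 8i^3 + 102i^2 - 60i - 29, which is nonnegative for all i ≥ 4.
Combining, 5^(i + 1) ≥ 2(i+1)^3 + 27(i+1)^2.
Hence, by induction on m, the claim holds for every m ≥ 4.
Hence the smallest such n₀ is 4.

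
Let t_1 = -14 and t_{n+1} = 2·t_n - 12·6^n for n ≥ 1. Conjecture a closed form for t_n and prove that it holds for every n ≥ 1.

t_n = 2^(n + 1) - 3·6^n

Computing the first terms: t_1 = -14, t_2 = -100, t_3 = -632. This suggests t_n = 2^(n + 1) - 3·6^n.
For the base case n = 1: the formula gives -14 = -14 = t_1.
Inductive step: assume the claim holds for n = i, so t_i = 2^(i + 1) - 3·6^i.
Then t_{i+1} = 2·t_i - 12·6^i = 2·(2^(i + 1) - 3·6^i) - 12·6^i = 2^(i + 2) - 3·6^(i + 1) = 2^((i+1) + 1) - 3·6^(i+1),
which is the claimed formula at n = i+1.
Hence, by induction on n, the claim holds for every n ≥ 1.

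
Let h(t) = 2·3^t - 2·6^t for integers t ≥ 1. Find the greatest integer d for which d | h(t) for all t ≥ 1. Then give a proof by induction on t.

Computing the first values: h(1) = -6 and h(2) = -54; gcd(-6, -54) = 6, so d ≤ 6.
We prove 6 | 2·3^t - 2·6^t for all t ≥ 1 by induction on t.
Base case (t = 1): h(1) = -6 = 6·(-1), so 6 | h(1).
Suppose the result is true for t = p, i.e. 6 | h(p). Then
h(p+1) − 6·h(p) = (2·3^(p+1) - 2·6^(p+1)) − 6·(2·3^p - 2·6^p) = (2)·3^p·(3 − 6) = (-6)·3^p. Since 6 | h(p) by the inductive hypothesis, 6 | 6·h(p); and 6 | -6 since -6 = 6·-1. Therefore 6 | h(p+1).
By the principle of mathematical induction, the result holds for all t ≥ 1.
Therefore the largest such d is 6.

d = 6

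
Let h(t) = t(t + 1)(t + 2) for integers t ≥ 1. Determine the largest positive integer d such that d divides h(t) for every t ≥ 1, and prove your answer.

d = 6

Computing the first values: h(1) = 6 and h(2) = 24; gcd(6, 24) = 6, so d ≤ 6.
We prove 6 | t(t + 1)(t + 2) for all t ≥ 1 by induction on t.
For the base case t = 1: h(1) = 6 = 6·(1), so 6 | h(1).
Inductive step: assume the claim holds for t = i, i.e. 6 | h(i). Then
h(i+1) − h(i) = (i+1)·(i+2)·(i+3) − i·(i+1)·(i+2) = (i+1)·(i+2)·[(i+3) − i] = 3·(i+1)·(i+2). The product of 2 consecutive integers is divisible by (2)! = 2, so h(i+1) − h(i) is divisible by 3·2 = 6. By the inductive hypothesis 6 | h(i), hence 6 | h(i+1).
Hence, by induction on t, the claim holds for every t ≥ 1.
Therefore the largest such d is 6.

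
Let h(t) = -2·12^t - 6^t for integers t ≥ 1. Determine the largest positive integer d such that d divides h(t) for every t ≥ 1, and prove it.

d = 6

Computing the first values: h(1) = -30 and h(2) = -324; gcd(-30, -324) = 6, so d ≤ 6.
We prove 6 | -2·12^t - 6^t for all t ≥ 1 by induction on t.
When t = 1: h(1) = -30 = 6·(-5), so 6 | h(1).
Suppose the result is true for t = r, i.e. 6 | h(r). Then
h(r+1) − 12·h(r) = (-2·12^(r+1) - 6^(r+1)) − 12·(-2·12^r - 6^r) = (-1)·6^r·(6 − 12) = (6)·6^r. Since 6 | h(r) by the inductive hypothesis, 6 | 12·h(r); and 6 | 6 since 6 = 6·1. Therefore 6 | h(r+1).
Hence, by induction on t, the claim holds for every t ≥ 1.
Therefore the largest such d is 6.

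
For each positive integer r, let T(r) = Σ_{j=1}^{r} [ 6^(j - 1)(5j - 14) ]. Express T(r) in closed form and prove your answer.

We claim T(r) = 6^r(r - 3) + 3 for all r ≥ 1.
For the base case r = 1: T(1) = -9, and the closed form gives -9. They agree.
Suppose the result is true for r = j, so T(j) = 6^j(j - 3) + 3.
Then T(j+1) = T(j) + (6^j(5j - 9)) = (6^j(j - 3) + 3) + (6^j(5j - 9)).
Simplifying, T(j+1) = 6·6^j·j - 12·6^j + 3 = 6^(j+1)((j+1) - 3) + 3,
which is the closed form with r = j+1.
By the principle of mathematical induction, the result holds for all r ≥ 1.

T(r) = 6^r(r - 3) + 3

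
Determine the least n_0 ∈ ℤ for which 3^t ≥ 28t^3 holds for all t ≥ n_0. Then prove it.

At t = 9: 19683 < 20412, so the inequality fails and n_0 ≥ 10. We prove 3^t ≥ 28t^3 for all t ≥ 10.
For the base case t = 10: 3^t = 59049 and 28t^3 = 28000, so 59049 ≥ 28000.
Inductive step: assume the claim holds for t = p, so 3^p ≥ 28p^3.
Then 3^(p + 1) = 3·(3^p) ≥ 3·(28p^3).
Also, for p ≥ 10 we have 3·(28p^3) ≥ 28(p+1)^3, since 3 ≥ (1 + 1/p)^3 for all p ≥ 10.
Combining, 3^(p + 1) ≥ 28(p+1)^3.
By the principle of mathematical induction, the result holds for all t ≥ 10.
Hence the smallest such n_0 is 10.

n_0 = 10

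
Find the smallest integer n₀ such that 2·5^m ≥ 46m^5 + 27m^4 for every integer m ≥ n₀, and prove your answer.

n₀ = 9

At m = 8: 781250 < 1617920, so the inequality fails and n₀ ≥ 9. We prove 2·5^m ≥ 46m^5 + 27m^4 for all m ≥ 9.
For the base case m = 9: 2·5^m = 3906250 and 46m^5 + 27m^4 = 2893401, so 3906250 ≥ 2893401.
Inductive step: assume the claim holds for m = r, so 2·5^r ≥ 46r^5 + 27r^4.
Then 2·5^(r + 1) = 5·(2·5^r) ≥ 5·(46r^5 + 27r^4).
Also, for r ≥ 9 we have 5·(46r^5 + 27r^4) ≥ 46(r+1)^5 + 27(r+1)^4, since 5·(46r^5 + 27r^4) − (46(r+1)^5 + 27(r+1)^4) = 184r^5 - 122r^4 - 568r^3 - 622r^2 - 338r - 73, which is nonnegative for all r ≥ 9.
Combining, 2·5^(r + 1) ≥ 46(r+1)^5 + 27(r+1)^4.
By the principle of mathematical induction, the result holds for all m ≥ 9.
Hence the smallest such n₀ is 9.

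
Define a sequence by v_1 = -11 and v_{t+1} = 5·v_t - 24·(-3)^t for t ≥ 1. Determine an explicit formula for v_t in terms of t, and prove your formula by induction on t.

Computing the first terms: v_1 = -11, v_2 = 17, v_3 = -131. This suggests v_t = -(-3)^(t + 1) - 2·5^(t - 1).
When t = 1: the formula gives -11 = -11 = v_1.
For the inductive step, assume it holds for an arbitrary m ≥ 1, so v_m = -(-3)^(m + 1) - 2·5^(m - 1).
Then v_{m+1} = 5·v_m - 24·(-3)^m = 5·(-(-3)^(m + 1) - 2·5^(m - 1)) - 24·(-3)^m = -(-3)^(m + 2) - 2·5^m = -(-3)^((m+1) + 1) - 2·5^((m+1) - 1),
which is the claimed formula at t = m+1.
This completes the induction.

v_t = -(-3)^(t + 1) - 2·5^(t - 1)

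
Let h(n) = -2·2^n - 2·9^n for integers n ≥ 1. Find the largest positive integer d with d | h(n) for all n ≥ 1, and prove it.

Computing the first values: h(1) = -22 and h(2) = -170; gcd(-22, -170) = 2, so d ≤ 2.
We prove 2 | -2·2^n - 2·9^n for all n ≥ 1 by induction on n.
When n = 1: h(1) = -22 = 2·(-11), so 2 | h(1).
For the inductive step, assume it holds for an arbitrary r ≥ 1, i.e. 2 | h(r). Then
h(r+1) − 9·h(r) = (-2·2^(r+1) - 2·9^(r+1)) − 9·(-2·2^r - 2·9^r) = (-2)·2^r·(2 − 9) = (14)·2^r. Since 2 | h(r) by the inductive hypothesis, 2 | 9·h(r); and 2 | 14 since 14 = 2·7. Therefore 2 | h(r+1).
By the principle of mathematical induction, the result holds for all n ≥ 1.
Therefore the largest such d is 2.

d = 2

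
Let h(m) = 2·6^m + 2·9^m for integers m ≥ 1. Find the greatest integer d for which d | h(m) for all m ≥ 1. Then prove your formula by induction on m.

Computing the first values: h(1) = 30 and h(2) = 234; gcd(30, 234) = 6, so d ≤ 6.
We prove 6 | 2·6^m + 2·9^m for all m ≥ 1 by induction on m.
Base case (m = 1): h(1) = 30 = 6·(5), so 6 | h(1).
Inductive step: assume the claim holds for m = p, i.e. 6 | h(p). Then
h(p+1) − 9·h(p) = (2·6^(p+1) + 2·9^(p+1)) − 9·(2·6^p + 2·9^p) = (2)·6^p·(6 − 9) = (-6)·6^p. Since 6 | h(p) by the inductive hypothesis, 6 | 9·h(p); and 6 | -6 since -6 = 6·-1. Therefore 6 | h(p+1).
By induction, the statement is established for all m ≥ 1.
Therefore the largest such d is 6.

d = 6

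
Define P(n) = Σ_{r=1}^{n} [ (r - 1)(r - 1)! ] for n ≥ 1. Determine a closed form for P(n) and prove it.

We claim P(n) = n! - 1 for all n ≥ 1.
When n = 1: P(1) = 0, and the closed form gives 0. They agree.
For the inductive step, assume it holds for an arbitrary r ≥ 1, so P(r) = r! - 1.
Then P(r+1) = P(r) + (r·r!) = (r! - 1) + (r·r!).
Simplifying, P(r+1) = (r+1)! - 1,
which is the closed form with n = r+1.
This completes the induction.

P(n) = n! - 1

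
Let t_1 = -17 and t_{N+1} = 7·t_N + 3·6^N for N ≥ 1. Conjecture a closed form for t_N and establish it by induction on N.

Computing the first terms: t_1 = -17, t_2 = -101, t_3 = -599. This suggests t_N = -3·6^N + 7^(N - 1).
When N = 1: the formula gives -17 = -17 = t_1.
Suppose the result is true for N = i, so t_i = -3·6^i + 7^(i - 1).
Then t_{i+1} = 7·t_i + 3·6^i = 7·(-3·6^i + 7^(i - 1)) + 3·6^i = -3·6^(i + 1) + 7^i = -3·6^(i+1) + 7^((i+1) - 1),
which is the claimed formula at N = i+1.
By the principle of mathematical induction, the result holds for all N ≥ 1.

t_N = -3·6^N + 7^(N - 1)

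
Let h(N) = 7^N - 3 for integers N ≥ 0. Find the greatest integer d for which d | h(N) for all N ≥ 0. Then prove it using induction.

d = 2

Computing the first values: h(0) = -2 and h(1) = 4; gcd(-2, 4) = 2, so d ≤ 2.
We prove 2 | 7^N - 3 for all N ≥ 0 by induction on N.
For the base case N = 0: h(0) = -2 = 2·(-1), so 2 | h(0).
Suppose the result is true for N = r, i.e. 2 | h(r). Then
h(r+1) = 7^(r+1) - 3 = 7·(7^r - 3) + 18 = 7·h(r) + 18. The first term is divisible by 2 by the inductive hypothesis, and 18 is divisible by 2. Hence 2 | h(r+1).
This completes the induction.
Therefore the largest such d is 2.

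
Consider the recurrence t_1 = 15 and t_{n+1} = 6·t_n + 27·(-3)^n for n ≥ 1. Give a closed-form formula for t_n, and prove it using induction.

t_n = (-3)^(n + 1) + 6^n

Computing the first terms: t_1 = 15, t_2 = 9, t_3 = 297. This suggests t_n = (-3)^(n + 1) + 6^n.
Base step (n = 1): the formula gives 15 = 15 = t_1.
For the inductive step, assume it holds for an arbitrary k ≥ 1, so t_k = (-3)^(k + 1) + 6^k.
Then t_{k+1} = 6·t_k + 27·(-3)^k = 6·((-3)^(k + 1) + 6^k) + 27·(-3)^k = (-3)^(k + 2) + 6^(k + 1) = (-3)^((k+1) + 1) + 6^(k+1),
which is the claimed formula at n = k+1.
By induction, the statement is established for all n ≥ 1.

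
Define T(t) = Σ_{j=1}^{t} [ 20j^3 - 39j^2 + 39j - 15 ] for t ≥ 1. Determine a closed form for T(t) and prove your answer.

T(t) = t(5t^3 - 3t^2 + 5t - 2)

We claim T(t) = t(5t^3 - 3t^2 + 5t - 2) for all t ≥ 1.
Base case (t = 1): T(1) = 5, and the closed form gives 5. They agree.
Inductive step: assume the claim holds for t = j, so T(j) = j(5j^3 - 3j^2 + 5j - 2).
Then T(j+1) = T(j) + (20j^3 + 21j^2 + 21j + 5) = (j(5j^3 - 3j^2 + 5j - 2)) + (20j^3 + 21j^2 + 21j + 5).
Simplifying, T(j+1) = (j + 1)(5j^3 + 12j^2 + 14j + 5) = (j+1)(5(j+1)^3 - 3(j+1)^2 + 5(j+1) - 2),
which is the closed form with t = j+1.
Hence, by induction on t, the claim holds for every t ≥ 1.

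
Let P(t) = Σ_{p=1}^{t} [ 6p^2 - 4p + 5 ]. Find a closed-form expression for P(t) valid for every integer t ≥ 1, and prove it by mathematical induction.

We claim P(t) = t(2t^2 + t + 4) for all t ≥ 1.
When t = 1: P(1) = 7, and the closed form gives 7. They agree.
For the inductive step, assume it holds for an arbitrary p ≥ 1, so P(p) = p(2p^2 + p + 4).
Then P(p+1) = P(p) + (6p^2 + 8p + 7) = (p(2p^2 + p + 4)) + (6p^2 + 8p + 7).
Simplifying, P(p+1) = (p + 1)(2p^2 + 5p + 7) = (p+1)(2(p+1)^2 + (p+1) + 4),
which is the closed form with t = p+1.
This completes the induction.

P(t) = t(2t^2 + t + 4)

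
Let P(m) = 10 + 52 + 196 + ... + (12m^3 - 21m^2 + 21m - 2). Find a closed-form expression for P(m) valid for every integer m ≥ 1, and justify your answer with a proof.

We claim P(m) = m(3m^3 - m^2 + 3m + 5) for all m ≥ 1.
Base step (m = 1): P(1) = 10, and the closed form gives 10. They agree.
Suppose the result is true for m = k, so P(k) = k(3k^3 - k^2 + 3k + 5).
Then P(k+1) = P(k) + (12k^3 + 15k^2 + 15k + 10) = (k(3k^3 - k^2 + 3k + 5)) + (12k^3 + 15k^2 + 15k + 10).
Simplifying, P(k+1) = (k + 1)(3k^3 + 8k^2 + 10k + 10) = (k+1)(3(k+1)^3 - (k+1)^2 + 3(k+1) + 5),
which is the closed form with m = k+1.
This completes the induction.

P(m) = m(3m^3 - m^2 + 3m + 5)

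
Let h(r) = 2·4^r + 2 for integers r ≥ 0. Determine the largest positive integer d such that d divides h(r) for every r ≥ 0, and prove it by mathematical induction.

Computing the first values: h(0) = 4 and h(1) = 10; gcd(4, 10) = 2, so d ≤ 2.
We prove 2 | 2·4^r + 2 for all r ≥ 0 by induction on r.
For the base case r = 0: h(0) = 4 = 2·(2), so 2 | h(0).
For the inductive step, assume it holds for an arbitrary i ≥ 0, i.e. 2 | h(i). Then
h(i+1) = 2·4^(i+1) + 2 = 4·(2·4^i + 2) - 6 = 4·h(i) - 6. The first term is divisible by 2 by the inductive hypothesis, and -6 is divisible by 2. Hence 2 | h(i+1).
By the principle of mathematical induction, the result holds for all r ≥ 0.
Therefore the largest such d is 2.

d = 2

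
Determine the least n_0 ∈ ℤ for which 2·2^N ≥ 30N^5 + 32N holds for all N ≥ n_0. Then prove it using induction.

At N = 27: 268435456 < 430468074, so the inequality fails and n_0 ≥ 28. We prove 2·2^N ≥ 30N^5 + 32N for all N ≥ 28.
Base case (N = 28): 2·2^N = 536870912 and 30N^5 + 32N = 516311936, so 536870912 ≥ 516311936.
Inductive step: assume the claim holds for N = k, so 2·2^k ≥ 30k^5 + 32k.
Then 2·2^(k + 1) = 2·(2·2^k) ≥ 2·(30k^5 + 32k).
Also, for k ≥ 28 we have 2·(30k^5 + 32k) ≥ 30(k+1)^5 + 32(k+1), since 2·(30k^5 + 32k) − (30(k+1)^5 + 32(k+1)) = 30k^5 - 150k^4 - 300k^3 - 300k^2 - 118k - 62, which is nonnegative for all k ≥ 28.
Combining, 2·2^(k + 1) ≥ 30(k+1)^5 + 32(k+1).
This completes the induction.
Hence the smallest such n_0 is 28.

n_0 = 28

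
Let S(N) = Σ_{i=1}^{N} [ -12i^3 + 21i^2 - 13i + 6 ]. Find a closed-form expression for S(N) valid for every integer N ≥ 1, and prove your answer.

S(N) = -N(3N^3 - N^2 - N - 3)

We claim S(N) = -N(3N^3 - N^2 - N - 3) for all N ≥ 1.
Base case (N = 1): S(1) = 2, and the closed form gives 2. They agree.
Inductive step: assume the claim holds for N = i, so S(i) = i(-3i^3 + i^2 + i + 3).
Then S(i+1) = S(i) + (-12i^3 - 15i^2 - 7i + 2) = (i(-3i^3 + i^2 + i + 3)) + (-12i^3 - 15i^2 - 7i + 2).
Simplifying, S(i+1) = -(i + 1)(3i^3 + 8i^2 + 6i - 2) = -(i+1)(3(i+1)^3 - (i+1)^2 - (i+1) - 3),
which is the closed form with N = i+1.
This completes the induction.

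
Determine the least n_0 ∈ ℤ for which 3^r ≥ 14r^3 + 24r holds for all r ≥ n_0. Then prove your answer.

At r = 8: 6561 < 7360, so the inequality fails and n_0 ≥ 9. We prove 3^r ≥ 14r^3 + 24r for all r ≥ 9.
Base case (r = 9): 3^r = 19683 and 14r^3 + 24r = 10422, so 19683 ≥ 10422.
Suppose the result is true for r = j, so 3^j ≥ 14j^3 + 24j.
Then 3^(j + 1) = 3·(3^j) ≥ 3·(14j^3 + 24j).
Also, for j ≥ 9 we have 3·(14j^3 + 24j) ≥ 14(j+1)^3 + 24(j+1), since 3·(14j^3 + 24j) − (14(j+1)^3 + 24(j+1)) = 28j^3 - 42j^2 + 6j - 38, which is nonnegative for all j ≥ 9.
Combining, 3^(j + 1) ≥ 14(j+1)^3 + 24(j+1).
By the principle of mathematical induction, the result holds for all r ≥ 9.
Hence the smallest such n_0 is 9.

n_0 = 9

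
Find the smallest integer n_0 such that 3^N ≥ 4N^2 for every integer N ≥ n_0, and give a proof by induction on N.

At N = 3: 27 < 36, so the inequality fails and n_0 ≥ 4. We prove 3^N ≥ 4N^2 for all N ≥ 4.
For the base case N = 4: 3^N = 81 and 4N^2 = 64, so 81 ≥ 64.
For the inductive step, assume it holds for an arbitrary m ≥ 4, so 3^m ≥ 4m^2.
Then 3^(m + 1) = 3·(3^m) ≥ 3·(4m^2).
Also, for m ≥ 4 we have 3·(4m^2) ≥ 4(m+1)^2, since 3 ≥ (1 + 1/m)^2 for all m ≥ 4.
Combining, 3^(m + 1) ≥ 4(m+1)^2.
This completes the induction.
Hence the smallest such n_0 is 4.

n_0 = 4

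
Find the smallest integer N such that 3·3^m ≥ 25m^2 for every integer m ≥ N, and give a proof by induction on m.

N = 5

At m = 4: 243 < 400, so the inequality fails and N ≥ 5. We prove 3·3^m ≥ 25m^2 for all m ≥ 5.
Base case (m = 5): 3·3^m = 729 and 25m^2 = 625, so 729 ≥ 625.
Inductive step: suppose the statement holds for some r ≥ 5, so 3·3^r ≥ 25r^2.
Then 3·3^(r + 1) = 3·(3·3^r) ≥ 3·(25r^2).
Also, for r ≥ 5 we have 3·(25r^2) ≥ 25(r+1)^2, since 3 ≥ (1 + 1/r)^2 for all r ≥ 5.
Combining, 3·3^(r + 1) ≥ 25(r+1)^2.
This completes the induction.
Hence the smallest such N is 5.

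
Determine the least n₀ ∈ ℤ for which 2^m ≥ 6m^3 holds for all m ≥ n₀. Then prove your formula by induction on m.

n₀ = 15

At m = 14: 16384 < 16464, so the inequality fails and n₀ ≥ 15. We prove 2^m ≥ 6m^3 for all m ≥ 15.
Base step (m = 15): 2^m = 32768 and 6m^3 = 20250, so 32768 ≥ 20250.
Suppose the result is true for m = i, so 2^i ≥ 6i^3.
Then 2^(i + 1) = 2·(2^i) ≥ 2·(6i^3).
Also, for i ≥ 15 we have 2·(6i^3) ≥ 6(i+1)^3, since 2 ≥ (1 + 1/i)^3 for all i ≥ 15.
Combining, 2^(i + 1) ≥ 6(i+1)^3.
By induction, the statement is established for all m ≥ 15.
Hence the smallest such n₀ is 15.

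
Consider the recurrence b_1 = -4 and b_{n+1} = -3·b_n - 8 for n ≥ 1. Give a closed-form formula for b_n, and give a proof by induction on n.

Computing the first terms: b_1 = -4, b_2 = 4, b_3 = -20. This suggests b_n = -2(-3)^(n - 1) - 2.
Base case (n = 1): the formula gives -4 = -4 = b_1.
Suppose the result is true for n = k, so b_k = -2(-3)^(k - 1) - 2.
Then b_{k+1} = -3·b_k - 8 = -3·(-2(-3)^(k - 1) - 2) - 8 = -2(-3)^k - 2 = -2(-3)^((k+1) - 1) - 2,
which is the claimed formula at n = k+1.
By the principle of mathematical induction, the result holds for all n ≥ 1.

b_n = -2(-3)^(n - 1) - 2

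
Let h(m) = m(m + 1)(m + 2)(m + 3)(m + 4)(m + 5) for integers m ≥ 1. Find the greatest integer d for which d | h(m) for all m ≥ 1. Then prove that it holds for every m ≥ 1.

d = 720

Computing the first values: h(1) = 720 and h(2) = 5040; gcd(720, 5040) = 720, so d ≤ 720.
We prove 720 | m(m + 1)(m + 2)(m + 3)(m + 4)(m + 5) for all m ≥ 1 by induction on m.
For the base case m = 1: h(1) = 720 = 720·(1), so 720 | h(1).
For the inductive step, assume it holds for an arbitrary i ≥ 1, i.e. 720 | h(i). Then
h(i+1) − h(i) = (i+1)·(i+2)·(i+3)·(i+4)·(i+5)·(i+6) − i·(i+1)·(i+2)·(i+3)·(i+4)·(i+5) = (i+1)·(i+2)·(i+3)·(i+4)·(i+5)·[(i+6) − i] = 6·(i+1)·(i+2)·(i+3)·(i+4)·(i+5). The product of 5 consecutive integers is divisible by (5)! = 120, so h(i+1) − h(i) is divisible by 6·120 = 720. By the inductive hypothesis 720 | h(i), hence 720 | h(i+1).
By the principle of mathematical induction, the result holds for all m ≥ 1.
Therefore the largest such d is 720.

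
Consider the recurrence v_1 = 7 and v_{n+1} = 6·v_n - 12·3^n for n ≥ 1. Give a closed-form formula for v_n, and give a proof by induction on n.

v_n = 4·3^n - 5·6^(n - 1)

Computing the first terms: v_1 = 7, v_2 = 6, v_3 = -72. This suggests v_n = 4·3^n - 5·6^(n - 1).
When n = 1: the formula gives 7 = 7 = v_1.
Suppose the result is true for n = r, so v_r = 4·3^r - 5·6^(r - 1).
Then v_{r+1} = 6·v_r - 12·3^r = 6·(4·3^r - 5·6^(r - 1)) - 12·3^r = 4·3^(r + 1) - 5·6^r = 4·3^(r+1) - 5·6^((r+1) - 1),
which is the claimed formula at n = r+1.
This completes the induction.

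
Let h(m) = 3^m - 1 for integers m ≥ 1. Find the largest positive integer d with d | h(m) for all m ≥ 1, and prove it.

d = 2

Computing the first values: h(1) = 2 and h(2) = 8; gcd(2, 8) = 2, so d ≤ 2.
We prove 2 | 3^m - 1 for all m ≥ 1 by induction on m.
When m = 1: h(1) = 2 = 2·(1), so 2 | h(1).
Suppose the result is true for m = j, i.e. 2 | h(j). Then
3^{j+1} − 1^{j+1} = 3·3^j − 1·1^j = 3·(3^j − 1^j) + (2)·1^j. The first term is divisible by 2 by the inductive hypothesis, and the second term (2)·1^j is divisible by 2 since 2 | 2. Hence 2 | h(j+1).
Hence, by induction on m, the claim holds for every m ≥ 1.
Therefore the largest such d is 2.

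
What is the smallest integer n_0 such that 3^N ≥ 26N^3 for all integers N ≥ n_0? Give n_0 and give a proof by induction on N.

n_0 = 9

At N = 8: 6561 < 13312, so the inequality fails and n_0 ≥ 9. We prove 3^N ≥ 26N^3 for all N ≥ 9.
Base step (N = 9): 3^N = 19683 and 26N^3 = 18954, so 19683 ≥ 18954.
Suppose the result is true for N = i, so 3^i ≥ 26i^3.
Then 3^(i + 1) = 3·(3^i) ≥ 3·(26i^3).
Also, for i ≥ 9 we have 3·(26i^3) ≥ 26(i+1)^3, since 3 ≥ (1 + 1/i)^3 for all i ≥ 9.
Combining, 3^(i + 1) ≥ 26(i+1)^3.
Hence, by induction on N, the claim holds for every N ≥ 9.
Hence the smallest such n_0 is 9.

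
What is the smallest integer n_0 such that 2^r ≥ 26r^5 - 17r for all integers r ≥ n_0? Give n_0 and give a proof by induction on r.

At r = 28: 268435456 < 447469092, so the inequality fails and n_0 ≥ 29. We prove 2^r ≥ 26r^5 - 17r for all r ≥ 29.
For the base case r = 29: 2^r = 536870912 and 26r^5 - 17r = 533289381, so 536870912 ≥ 533289381.
For the inductive step, assume it holds for an arbitrary j ≥ 29, so 2^j ≥ 26j^5 - 17j.
Then 2^(j + 1) = 2·(2^j) ≥ 2·(26j^5 - 17j).
Also, for j ≥ 29 we have 2·(26j^5 - 17j) ≥ 26(j+1)^5 - 17(j+1), since 2·(26j^5 - 17j) − (26(j+1)^5 - 17(j+1)) = 26j^5 - 130j^4 - 260j^3 - 260j^2 - 147j - 9, which is nonnegative for all j ≥ 29.
Combining, 2^(j + 1) ≥ 26(j+1)^5 - 17(j+1).
Hence, by induction on r, the claim holds for every r ≥ 29.
Hence the smallest such n_0 is 29.

n_0 = 29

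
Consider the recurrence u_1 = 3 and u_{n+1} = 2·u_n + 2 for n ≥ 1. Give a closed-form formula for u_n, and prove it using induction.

Computing the first terms: u_1 = 3, u_2 = 8, u_3 = 18. This suggests u_n = 5·2^(n - 1) - 2.
Base case (n = 1): the formula gives 3 = 3 = u_1.
Inductive step: suppose the statement holds for some m ≥ 1, so u_m = 5·2^(m - 1) - 2.
Then u_{m+1} = 2·u_m + 2 = 2·(5·2^(m - 1) - 2) + 2 = 5·2^m - 2 = 5·2^((m+1) - 1) - 2,
which is the claimed formula at n = m+1.
By induction, the statement is established for all n ≥ 1.

u_n = 5·2^(n - 1) - 2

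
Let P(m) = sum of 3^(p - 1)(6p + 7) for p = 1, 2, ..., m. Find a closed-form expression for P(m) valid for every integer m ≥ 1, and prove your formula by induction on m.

P(m) = 3^m(3m + 2) - 2

We claim P(m) = 3^m(3m + 2) - 2 for all m ≥ 1.
For the base case m = 1: P(1) = 13, and the closed form gives 13. They agree.
Inductive step: suppose the statement holds for some p ≥ 1, so P(p) = 3^p(3p + 2) - 2.
Then P(p+1) = P(p) + (3^p(6p + 13)) = (3^p(3p + 2) - 2) + (3^p(6p + 13)).
Simplifying, P(p+1) = 9·3^p·p + 15·3^p - 2 = 3^(p+1)(3(p+1) + 2) - 2,
which is the closed form with m = p+1.
This completes the induction.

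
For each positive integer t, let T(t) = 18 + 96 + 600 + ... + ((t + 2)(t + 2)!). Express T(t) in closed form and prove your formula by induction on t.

T(t) = (t + 3)! - 6

We claim T(t) = (t + 3)! - 6 for all t ≥ 1.
Base step (t = 1): T(1) = 18, and the closed form gives 18. They agree.
Suppose the result is true for t = k, so T(k) = (k + 3)! - 6.
Then T(k+1) = T(k) + ((k + 3)(k + 3)!) = ((k + 3)! - 6) + ((k + 3)(k + 3)!).
Simplifying, T(k+1) = ((k+1) + 3)! - 6,
which is the closed form with t = k+1.
By the principle of mathematical induction, the result holds for all t ≥ 1.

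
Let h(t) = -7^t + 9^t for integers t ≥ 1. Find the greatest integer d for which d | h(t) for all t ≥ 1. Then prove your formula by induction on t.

Computing the first values: h(1) = 2 and h(2) = 32; gcd(2, 32) = 2, so d ≤ 2.
We prove 2 | -7^t + 9^t for all t ≥ 1 by induction on t.
When t = 1: h(1) = 2 = 2·(1), so 2 | h(1).
For the inductive step, assume it holds for an arbitrary p ≥ 1, i.e. 2 | h(p). Then
9^{p+1} − 7^{p+1} = 9·9^p − 7·7^p = 9·(9^p − 7^p) + (2)·7^p. The first term is divisible by 2 by the inductive hypothesis, and the second term (2)·7^p is divisible by 2 since 2 | 2. Hence 2 | h(p+1).
By the principle of mathematical induction, the result holds for all t ≥ 1.
Therefore the largest such d is 2.

d = 2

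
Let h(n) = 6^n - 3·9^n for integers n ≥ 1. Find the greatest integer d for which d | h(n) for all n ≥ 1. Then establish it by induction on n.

Computing the first values: h(1) = -21 and h(2) = -207; gcd(-21, -207) = 3, so d ≤ 3.
We prove 3 | 6^n - 3·9^n for all n ≥ 1 by induction on n.
Base step (n = 1): h(1) = -21 = 3·(-7), so 3 | h(1).
Inductive step: assume the claim holds for n = j, i.e. 3 | h(j). Then
h(j+1) − 9·h(j) = (6^(j+1) - 3·9^(j+1)) − 9·(6^j - 3·9^j) = (1)·6^j·(6 − 9) = (-3)·6^j. Since 3 | h(j) by the inductive hypothesis, 3 | 9·h(j); and 3 | -3 since -3 = 3·-1. Therefore 3 | h(j+1).
This completes the induction.
Therefore the largest such d is 3.

d = 3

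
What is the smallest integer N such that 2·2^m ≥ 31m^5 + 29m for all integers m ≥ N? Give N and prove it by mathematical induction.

At m = 27: 268435456 < 444816900, so the inequality fails and N ≥ 28. We prove 2·2^m ≥ 31m^5 + 29m for all m ≥ 28.
For the base case m = 28: 2·2^m = 536870912 and 31m^5 + 29m = 533522220, so 536870912 ≥ 533522220.
Suppose the result is true for m = i, so 2·2^i ≥ 31i^5 + 29i.
Then 2·2^(i + 1) = 2·(2·2^i) ≥ 2·(31i^5 + 29i).
Also, for i ≥ 28 we have 2·(31i^5 + 29i) ≥ 31(i+1)^5 + 29(i+1), since 2·(31i^5 + 29i) − (31(i+1)^5 + 29(i+1)) = 31i^5 - 155i^4 - 310i^3 - 310i^2 - 126i - 60, which is nonnegative for all i ≥ 28.
Combining, 2·2^(i + 1) ≥ 31(i+1)^5 + 29(i+1).
Hence, by induction on m, the claim holds for every m ≥ 28.
Hence the smallest such N is 28.

N = 28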